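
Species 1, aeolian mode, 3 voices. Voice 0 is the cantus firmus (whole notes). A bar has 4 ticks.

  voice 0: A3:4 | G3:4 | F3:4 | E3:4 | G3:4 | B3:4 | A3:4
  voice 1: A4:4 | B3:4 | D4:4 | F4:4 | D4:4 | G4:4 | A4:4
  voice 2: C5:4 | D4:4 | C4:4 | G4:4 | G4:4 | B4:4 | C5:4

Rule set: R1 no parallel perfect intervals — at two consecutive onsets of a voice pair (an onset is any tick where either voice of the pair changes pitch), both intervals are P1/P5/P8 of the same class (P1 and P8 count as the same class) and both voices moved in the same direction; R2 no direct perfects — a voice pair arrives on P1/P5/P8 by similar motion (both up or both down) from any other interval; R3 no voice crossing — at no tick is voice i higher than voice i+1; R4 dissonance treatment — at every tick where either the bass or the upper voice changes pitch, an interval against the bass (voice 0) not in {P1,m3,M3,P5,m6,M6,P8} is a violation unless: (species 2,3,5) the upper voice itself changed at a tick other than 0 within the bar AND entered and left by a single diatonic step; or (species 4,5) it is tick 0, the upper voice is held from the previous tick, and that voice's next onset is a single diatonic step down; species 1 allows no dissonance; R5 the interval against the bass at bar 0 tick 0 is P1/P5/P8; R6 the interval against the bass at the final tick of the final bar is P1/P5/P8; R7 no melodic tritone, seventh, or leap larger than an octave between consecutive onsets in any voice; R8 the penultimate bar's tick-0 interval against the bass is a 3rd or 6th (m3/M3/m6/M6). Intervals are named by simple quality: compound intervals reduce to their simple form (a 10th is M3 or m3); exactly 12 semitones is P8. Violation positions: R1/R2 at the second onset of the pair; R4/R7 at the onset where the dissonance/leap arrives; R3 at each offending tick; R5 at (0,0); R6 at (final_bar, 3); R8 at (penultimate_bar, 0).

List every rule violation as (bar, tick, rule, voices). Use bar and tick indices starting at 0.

(0, 0, R5, (0, 2))
(1, 0, R2, (0, 2))
(1, 0, R7, (1,))
(1, 0, R7, (2,))
(2, 0, R1, (0, 2))
(2, 0, R3, (1, 2))
(2, 1, R3, (1, 2))
(2, 2, R3, (1, 2))
(2, 3, R3, (1, 2))
(3, 0, R4, (0, 1))
(5, 0, R1, (0, 2))
(5, 0, R8, (0, 2))
(6, 3, R6, (0, 2))

bar 0: v0=A3 v1=A4 v2=C5 downbeat m3
bar 1: v0=G3 v1=B3 v2=D4 downbeat P5
bar 2: v0=F3 v1=D4 v2=C4 downbeat P5
bar 3: v0=E3 v1=F4 v2=G4 downbeat m3
bar 4: v0=G3 v1=D4 v2=G4 downbeat P8
bar 5: v0=B3 v1=G4 v2=B4 downbeat P8
bar 6: v0=A3 v1=A4 v2=C5 downbeat m3
  -> R5 @ bar 0 tick 0 v(0, 2): opens on m3
  -> R2 @ bar 1 tick 0 v(0, 2): A3/C5 m3 -> G3/D4 P5 similar
  -> R7 @ bar 1 tick 0 v(1,): A4->B3 leap 10st
  -> R7 @ bar 1 tick 0 v(2,): C5->D4 leap 10st
  -> R1 @ bar 2 tick 0 v(0, 2): G3/D4 P5 -> F3/C4 P5 similar
  -> R3 @ bar 2 tick 0 v(1, 2): D4 above C4
  -> R3 @ bar 2 tick 1 v(1, 2): D4 above C4
  -> R3 @ bar 2 tick 2 v(1, 2): D4 above C4
  -> R3 @ bar 2 tick 3 v(1, 2): D4 above C4
  -> R4 @ bar 3 tick 0 v(0, 1): E3/F4 m2 untreated
  -> R1 @ bar 5 tick 0 v(0, 2): G3/G4 P8 -> B3/B4 P8 similar
  -> R8 @ bar 5 tick 0 v(0, 2): penult P8 not 3rd/6th
  -> R6 @ bar 6 tick 3 v(0, 2): closes on m3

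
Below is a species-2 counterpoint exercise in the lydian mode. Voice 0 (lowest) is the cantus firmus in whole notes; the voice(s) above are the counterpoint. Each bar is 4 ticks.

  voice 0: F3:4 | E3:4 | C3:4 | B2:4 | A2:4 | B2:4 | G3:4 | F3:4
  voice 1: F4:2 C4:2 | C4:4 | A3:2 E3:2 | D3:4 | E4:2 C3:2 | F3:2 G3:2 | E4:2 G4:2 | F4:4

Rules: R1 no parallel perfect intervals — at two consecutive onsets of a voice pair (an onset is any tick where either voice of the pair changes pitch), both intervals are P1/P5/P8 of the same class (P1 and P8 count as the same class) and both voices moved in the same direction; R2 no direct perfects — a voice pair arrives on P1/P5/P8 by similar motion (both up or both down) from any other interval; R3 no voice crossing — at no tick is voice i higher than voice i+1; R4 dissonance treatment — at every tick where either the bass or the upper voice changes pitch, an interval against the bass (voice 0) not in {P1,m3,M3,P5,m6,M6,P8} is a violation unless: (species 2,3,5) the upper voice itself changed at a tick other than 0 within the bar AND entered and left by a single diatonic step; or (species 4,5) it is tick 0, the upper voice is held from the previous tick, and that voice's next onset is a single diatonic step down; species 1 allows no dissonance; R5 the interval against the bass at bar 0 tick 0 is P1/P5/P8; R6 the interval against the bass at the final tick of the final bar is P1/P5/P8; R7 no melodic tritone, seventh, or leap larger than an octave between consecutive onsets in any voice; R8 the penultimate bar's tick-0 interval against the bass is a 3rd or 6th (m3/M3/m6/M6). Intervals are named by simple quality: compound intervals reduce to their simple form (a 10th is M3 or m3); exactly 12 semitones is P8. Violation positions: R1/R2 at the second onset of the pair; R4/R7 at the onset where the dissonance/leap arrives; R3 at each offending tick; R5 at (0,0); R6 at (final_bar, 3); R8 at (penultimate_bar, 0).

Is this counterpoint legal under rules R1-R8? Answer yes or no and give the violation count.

bar 0: v0=F3 v1=F4 (P8)
bar 1: v0=E3 v1=C4 (m6)
bar 2: v0=C3 v1=A3 (M6)
bar 3: v0=B2 v1=D3 (m3)
bar 4: v0=A2 v1=E4 (P5)
bar 5: v0=B2 v1=F3 (TT)
bar 6: v0=G3 v1=E4 (M6)
bar 7: v0=F3 v1=F4 (P8)
  R7 @ bar4.0: D3->E4 leap 14st
  R7 @ bar4.2: E4->C3 leap 16st
  R4 @ bar5.0: B2/F3 TT untreated
  R1 @ bar7.0: G3/G4 P8 -> F3/F4 P8 similar

No (4 violations)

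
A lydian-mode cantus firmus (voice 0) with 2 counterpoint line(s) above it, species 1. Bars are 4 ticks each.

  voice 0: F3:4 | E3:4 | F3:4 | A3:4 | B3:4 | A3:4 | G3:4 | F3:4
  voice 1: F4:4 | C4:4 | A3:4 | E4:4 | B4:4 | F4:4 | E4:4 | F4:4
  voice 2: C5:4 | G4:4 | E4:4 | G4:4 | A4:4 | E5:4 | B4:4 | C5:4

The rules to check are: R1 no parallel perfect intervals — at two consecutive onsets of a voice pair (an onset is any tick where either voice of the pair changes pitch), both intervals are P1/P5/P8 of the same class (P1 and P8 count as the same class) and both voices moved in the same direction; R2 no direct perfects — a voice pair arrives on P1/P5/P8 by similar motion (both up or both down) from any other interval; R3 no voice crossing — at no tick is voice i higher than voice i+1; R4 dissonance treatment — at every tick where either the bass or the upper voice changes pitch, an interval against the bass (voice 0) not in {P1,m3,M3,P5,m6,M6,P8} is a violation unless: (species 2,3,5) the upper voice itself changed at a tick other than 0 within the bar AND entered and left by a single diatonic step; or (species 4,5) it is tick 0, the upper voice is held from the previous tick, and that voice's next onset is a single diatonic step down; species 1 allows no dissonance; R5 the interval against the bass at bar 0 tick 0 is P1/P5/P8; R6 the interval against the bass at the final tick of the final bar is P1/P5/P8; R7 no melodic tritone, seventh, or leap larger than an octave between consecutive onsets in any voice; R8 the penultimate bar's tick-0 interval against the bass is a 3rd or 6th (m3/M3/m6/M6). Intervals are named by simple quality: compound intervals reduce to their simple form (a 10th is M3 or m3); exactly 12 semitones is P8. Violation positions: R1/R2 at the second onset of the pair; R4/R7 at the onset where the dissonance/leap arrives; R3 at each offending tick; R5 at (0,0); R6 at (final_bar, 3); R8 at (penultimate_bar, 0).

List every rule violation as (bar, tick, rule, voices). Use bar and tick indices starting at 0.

(1, 0, R1, (1, 2))
(2, 0, R1, (1, 2))
(2, 0, R4, (0, 2))
(3, 0, R2, (0, 1))
(3, 0, R4, (0, 2))
(4, 0, R2, (0, 1))
(4, 0, R3, (1, 2))
(4, 0, R4, (0, 2))
(4, 1, R3, (1, 2))
(4, 2, R3, (1, 2))
(4, 3, R3, (1, 2))
(5, 0, R7, (1,))
(6, 0, R2, (1, 2))
(7, 0, R1, (1, 2))

bar 0: v0=F3 v1=F4 v2=C5 downbeat P5
bar 1: v0=E3 v1=C4 v2=G4 downbeat m3
bar 2: v0=F3 v1=A3 v2=E4 downbeat M7
bar 3: v0=A3 v1=E4 v2=G4 downbeat m7
bar 4: v0=B3 v1=B4 v2=A4 downbeat m7
bar 5: v0=A3 v1=F4 v2=E5 downbeat P5
bar 6: v0=G3 v1=E4 v2=B4 downbeat M3
bar 7: v0=F3 v1=F4 v2=C5 downbeat P5
  -> R1 @ bar 1 tick 0 v(1, 2): F4/C5 P5 -> C4/G4 P5 similar
  -> R1 @ bar 2 tick 0 v(1, 2): C4/G4 P5 -> A3/E4 P5 similar
  -> R4 @ bar 2 tick 0 v(0, 2): F3/E4 M7 untreated
  -> R2 @ bar 3 tick 0 v(0, 1): F3/A3 M3 -> A3/E4 P5 similar
  -> R4 @ bar 3 tick 0 v(0, 2): A3/G4 m7 untreated
  -> R2 @ bar 4 tick 0 v(0, 1): A3/E4 P5 -> B3/B4 P8 similar
  -> R3 @ bar 4 tick 0 v(1, 2): B4 above A4
  -> R4 @ bar 4 tick 0 v(0, 2): B3/A4 m7 untreated
  -> R3 @ bar 4 tick 1 v(1, 2): B4 above A4
  -> R3 @ bar 4 tick 2 v(1, 2): B4 above A4
  -> R3 @ bar 4 tick 3 v(1, 2): B4 above A4
  -> R7 @ bar 5 tick 0 v(1,): B4->F4 leap 6st
  -> R2 @ bar 6 tick 0 v(1, 2): F4/E5 M7 -> E4/B4 P5 similar
  -> R1 @ bar 7 tick 0 v(1, 2): E4/B4 P5 -> F4/C5 P5 similar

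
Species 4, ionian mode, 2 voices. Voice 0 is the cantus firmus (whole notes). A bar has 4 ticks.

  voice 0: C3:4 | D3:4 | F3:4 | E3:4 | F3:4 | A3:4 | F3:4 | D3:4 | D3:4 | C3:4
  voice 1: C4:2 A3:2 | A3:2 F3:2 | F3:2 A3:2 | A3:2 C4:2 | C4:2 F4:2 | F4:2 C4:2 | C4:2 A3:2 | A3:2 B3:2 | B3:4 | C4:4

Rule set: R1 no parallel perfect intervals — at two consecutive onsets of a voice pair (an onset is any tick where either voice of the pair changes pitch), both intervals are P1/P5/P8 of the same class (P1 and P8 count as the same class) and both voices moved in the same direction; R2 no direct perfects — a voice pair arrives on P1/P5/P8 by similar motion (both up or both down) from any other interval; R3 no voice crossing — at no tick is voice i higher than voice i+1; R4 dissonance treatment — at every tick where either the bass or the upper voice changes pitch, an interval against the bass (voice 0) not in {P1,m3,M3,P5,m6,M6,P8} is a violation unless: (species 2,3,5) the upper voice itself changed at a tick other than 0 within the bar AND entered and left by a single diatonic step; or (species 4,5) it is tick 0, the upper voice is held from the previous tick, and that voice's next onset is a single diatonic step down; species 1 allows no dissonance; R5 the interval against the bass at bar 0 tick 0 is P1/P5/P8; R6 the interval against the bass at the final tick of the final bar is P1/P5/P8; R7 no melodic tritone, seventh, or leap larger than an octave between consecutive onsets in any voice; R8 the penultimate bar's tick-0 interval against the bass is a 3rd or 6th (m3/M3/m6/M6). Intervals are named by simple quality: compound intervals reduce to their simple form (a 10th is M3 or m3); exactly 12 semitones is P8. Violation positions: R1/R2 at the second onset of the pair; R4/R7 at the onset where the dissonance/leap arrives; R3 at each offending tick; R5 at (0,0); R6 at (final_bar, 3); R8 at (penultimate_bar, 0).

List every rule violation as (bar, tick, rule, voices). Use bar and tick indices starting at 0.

bar 0: v0=C3 v1=C4 downbeat P8
bar 1: v0=D3 v1=A3 downbeat P5
bar 2: v0=F3 v1=F3 downbeat P1
bar 3: v0=E3 v1=A3 downbeat P4
bar 4: v0=F3 v1=C4 downbeat P5
bar 5: v0=A3 v1=F4 downbeat m6
bar 6: v0=F3 v1=C4 downbeat P5
bar 7: v0=D3 v1=A3 downbeat P5
bar 8: v0=D3 v1=B3 downbeat M6
bar 9: v0=C3 v1=C4 downbeat P8
  -> R4 @ bar 3 tick 0 v(0, 1): E3/A3 P4 untreated

(3, 0, R4, (0, 1))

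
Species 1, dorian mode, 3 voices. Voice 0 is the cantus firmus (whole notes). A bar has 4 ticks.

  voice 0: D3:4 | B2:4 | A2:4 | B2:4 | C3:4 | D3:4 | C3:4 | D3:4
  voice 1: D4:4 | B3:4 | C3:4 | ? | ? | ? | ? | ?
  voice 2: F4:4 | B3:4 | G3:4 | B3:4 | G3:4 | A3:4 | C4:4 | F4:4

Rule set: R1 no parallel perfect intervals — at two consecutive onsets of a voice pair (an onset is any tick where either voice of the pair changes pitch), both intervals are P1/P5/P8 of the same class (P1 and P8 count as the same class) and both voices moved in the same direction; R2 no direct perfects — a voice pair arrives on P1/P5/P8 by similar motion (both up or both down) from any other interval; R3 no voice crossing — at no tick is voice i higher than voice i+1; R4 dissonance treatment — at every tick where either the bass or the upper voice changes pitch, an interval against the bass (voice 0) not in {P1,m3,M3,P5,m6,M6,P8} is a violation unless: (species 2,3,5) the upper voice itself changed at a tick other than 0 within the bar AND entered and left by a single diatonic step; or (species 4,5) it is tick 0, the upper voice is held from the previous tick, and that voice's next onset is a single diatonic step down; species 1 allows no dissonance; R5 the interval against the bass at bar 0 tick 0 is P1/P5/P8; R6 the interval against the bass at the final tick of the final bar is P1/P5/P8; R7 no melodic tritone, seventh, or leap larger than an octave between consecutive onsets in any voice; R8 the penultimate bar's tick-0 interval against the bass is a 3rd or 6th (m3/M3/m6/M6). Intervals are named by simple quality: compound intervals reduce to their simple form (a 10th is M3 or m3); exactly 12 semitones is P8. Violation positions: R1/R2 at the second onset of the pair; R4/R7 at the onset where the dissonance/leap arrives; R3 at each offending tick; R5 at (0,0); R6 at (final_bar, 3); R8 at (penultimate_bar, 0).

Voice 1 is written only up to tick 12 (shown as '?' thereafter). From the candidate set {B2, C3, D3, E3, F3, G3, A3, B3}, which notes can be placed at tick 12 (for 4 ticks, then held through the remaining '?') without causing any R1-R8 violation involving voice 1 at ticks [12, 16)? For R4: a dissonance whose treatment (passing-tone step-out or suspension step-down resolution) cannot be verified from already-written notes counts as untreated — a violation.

{B2, D3, G3}

B2: legal
C3: violates R4
D3: legal
E3: violates R1,R4
F3: violates R4
G3: legal
A3: violates R4
B3: violates R2,R7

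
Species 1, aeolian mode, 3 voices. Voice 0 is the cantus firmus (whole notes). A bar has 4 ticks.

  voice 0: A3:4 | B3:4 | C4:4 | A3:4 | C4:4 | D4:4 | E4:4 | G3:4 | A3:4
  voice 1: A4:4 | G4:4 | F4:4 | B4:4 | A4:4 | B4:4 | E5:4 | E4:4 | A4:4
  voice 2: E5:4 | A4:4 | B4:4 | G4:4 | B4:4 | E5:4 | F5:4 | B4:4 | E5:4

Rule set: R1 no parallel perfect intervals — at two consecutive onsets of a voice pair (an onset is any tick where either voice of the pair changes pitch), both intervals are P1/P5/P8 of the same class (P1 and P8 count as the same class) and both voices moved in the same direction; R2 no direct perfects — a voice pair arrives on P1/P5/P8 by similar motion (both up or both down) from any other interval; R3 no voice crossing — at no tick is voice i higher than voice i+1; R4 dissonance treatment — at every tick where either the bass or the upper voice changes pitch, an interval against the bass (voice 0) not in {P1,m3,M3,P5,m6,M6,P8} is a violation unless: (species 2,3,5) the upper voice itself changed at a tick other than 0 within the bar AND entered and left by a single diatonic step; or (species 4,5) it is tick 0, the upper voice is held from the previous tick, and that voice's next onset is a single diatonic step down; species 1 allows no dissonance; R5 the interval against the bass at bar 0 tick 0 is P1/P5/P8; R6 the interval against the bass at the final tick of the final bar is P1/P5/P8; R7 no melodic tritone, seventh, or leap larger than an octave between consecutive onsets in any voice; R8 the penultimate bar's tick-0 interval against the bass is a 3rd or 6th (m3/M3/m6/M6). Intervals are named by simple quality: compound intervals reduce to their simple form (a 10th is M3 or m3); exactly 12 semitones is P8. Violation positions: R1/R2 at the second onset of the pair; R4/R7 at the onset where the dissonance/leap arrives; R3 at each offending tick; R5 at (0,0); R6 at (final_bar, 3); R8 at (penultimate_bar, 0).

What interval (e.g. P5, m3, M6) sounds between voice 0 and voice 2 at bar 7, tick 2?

voice 0=G3 voice 2=B4 -> M3

M3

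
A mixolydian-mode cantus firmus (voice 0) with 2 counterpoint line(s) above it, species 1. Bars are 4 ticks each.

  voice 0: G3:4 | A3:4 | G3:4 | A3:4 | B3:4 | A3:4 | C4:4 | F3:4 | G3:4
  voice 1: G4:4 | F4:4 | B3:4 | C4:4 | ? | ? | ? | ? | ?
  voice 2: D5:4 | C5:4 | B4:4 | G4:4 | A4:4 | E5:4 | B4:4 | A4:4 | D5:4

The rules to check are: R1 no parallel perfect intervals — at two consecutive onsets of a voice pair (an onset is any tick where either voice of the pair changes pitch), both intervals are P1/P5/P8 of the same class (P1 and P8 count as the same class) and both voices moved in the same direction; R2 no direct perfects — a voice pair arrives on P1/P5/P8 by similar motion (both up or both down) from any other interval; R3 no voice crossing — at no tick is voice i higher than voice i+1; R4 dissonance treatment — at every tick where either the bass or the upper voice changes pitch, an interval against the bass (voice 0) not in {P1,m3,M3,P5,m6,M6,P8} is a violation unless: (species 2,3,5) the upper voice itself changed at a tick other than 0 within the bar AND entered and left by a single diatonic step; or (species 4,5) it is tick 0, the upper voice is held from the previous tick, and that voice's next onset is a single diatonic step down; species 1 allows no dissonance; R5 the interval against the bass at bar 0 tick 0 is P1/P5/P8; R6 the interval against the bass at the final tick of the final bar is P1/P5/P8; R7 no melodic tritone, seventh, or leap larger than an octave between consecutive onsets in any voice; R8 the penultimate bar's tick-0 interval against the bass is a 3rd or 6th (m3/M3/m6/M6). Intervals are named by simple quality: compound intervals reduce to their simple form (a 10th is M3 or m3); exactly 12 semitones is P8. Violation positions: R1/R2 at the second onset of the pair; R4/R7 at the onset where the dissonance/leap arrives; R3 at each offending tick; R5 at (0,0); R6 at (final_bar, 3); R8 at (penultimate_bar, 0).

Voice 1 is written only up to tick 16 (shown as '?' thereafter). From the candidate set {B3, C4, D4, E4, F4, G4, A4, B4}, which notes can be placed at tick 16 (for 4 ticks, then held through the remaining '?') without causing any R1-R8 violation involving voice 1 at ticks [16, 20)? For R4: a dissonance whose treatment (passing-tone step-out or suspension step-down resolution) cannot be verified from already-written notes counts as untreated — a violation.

B3: legal
C4: violates R4
D4: violates R1
E4: violates R4
F4: violates R4
G4: legal
A4: violates R2,R4
B4: violates R2,R3,R7

{B3, G4}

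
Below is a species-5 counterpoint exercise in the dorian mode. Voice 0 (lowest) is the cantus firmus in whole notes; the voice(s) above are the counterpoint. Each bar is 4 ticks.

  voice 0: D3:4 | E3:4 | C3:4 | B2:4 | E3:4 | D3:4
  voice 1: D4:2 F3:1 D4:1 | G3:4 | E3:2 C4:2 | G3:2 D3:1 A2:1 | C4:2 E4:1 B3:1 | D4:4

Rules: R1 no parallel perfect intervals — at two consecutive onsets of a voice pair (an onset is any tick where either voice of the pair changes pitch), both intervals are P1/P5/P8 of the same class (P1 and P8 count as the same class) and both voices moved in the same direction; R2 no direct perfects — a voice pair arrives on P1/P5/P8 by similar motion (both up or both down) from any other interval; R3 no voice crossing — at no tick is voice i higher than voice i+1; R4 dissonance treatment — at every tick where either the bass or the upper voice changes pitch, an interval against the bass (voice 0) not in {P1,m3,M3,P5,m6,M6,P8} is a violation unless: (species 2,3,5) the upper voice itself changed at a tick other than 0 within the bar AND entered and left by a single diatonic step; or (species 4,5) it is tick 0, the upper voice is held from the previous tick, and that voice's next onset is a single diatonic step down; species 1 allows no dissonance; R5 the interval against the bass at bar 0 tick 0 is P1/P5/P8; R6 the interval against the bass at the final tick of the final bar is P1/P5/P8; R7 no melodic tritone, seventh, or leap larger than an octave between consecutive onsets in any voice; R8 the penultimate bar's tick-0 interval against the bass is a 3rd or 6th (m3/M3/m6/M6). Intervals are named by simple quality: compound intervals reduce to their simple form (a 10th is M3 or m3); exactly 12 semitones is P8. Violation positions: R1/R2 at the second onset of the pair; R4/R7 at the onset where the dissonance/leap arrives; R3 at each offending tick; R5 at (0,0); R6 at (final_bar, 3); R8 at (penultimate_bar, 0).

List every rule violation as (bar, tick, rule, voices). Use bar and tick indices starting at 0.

bar 0: v0=D3 v1=D4 downbeat P8
bar 1: v0=E3 v1=G3 downbeat m3
bar 2: v0=C3 v1=E3 downbeat M3
bar 3: v0=B2 v1=G3 downbeat m6
bar 4: v0=E3 v1=C4 downbeat m6
bar 5: v0=D3 v1=D4 downbeat P8
  -> R3 @ bar 3 tick 3 v(0, 1): B2 above A2
  -> R4 @ bar 3 tick 3 v(0, 1): B2/A2 M2 untreated
  -> R7 @ bar 4 tick 0 v(1,): A2->C4 leap 15st

(3, 3, R3, (0, 1))
(3, 3, R4, (0, 1))
(4, 0, R7, (1,))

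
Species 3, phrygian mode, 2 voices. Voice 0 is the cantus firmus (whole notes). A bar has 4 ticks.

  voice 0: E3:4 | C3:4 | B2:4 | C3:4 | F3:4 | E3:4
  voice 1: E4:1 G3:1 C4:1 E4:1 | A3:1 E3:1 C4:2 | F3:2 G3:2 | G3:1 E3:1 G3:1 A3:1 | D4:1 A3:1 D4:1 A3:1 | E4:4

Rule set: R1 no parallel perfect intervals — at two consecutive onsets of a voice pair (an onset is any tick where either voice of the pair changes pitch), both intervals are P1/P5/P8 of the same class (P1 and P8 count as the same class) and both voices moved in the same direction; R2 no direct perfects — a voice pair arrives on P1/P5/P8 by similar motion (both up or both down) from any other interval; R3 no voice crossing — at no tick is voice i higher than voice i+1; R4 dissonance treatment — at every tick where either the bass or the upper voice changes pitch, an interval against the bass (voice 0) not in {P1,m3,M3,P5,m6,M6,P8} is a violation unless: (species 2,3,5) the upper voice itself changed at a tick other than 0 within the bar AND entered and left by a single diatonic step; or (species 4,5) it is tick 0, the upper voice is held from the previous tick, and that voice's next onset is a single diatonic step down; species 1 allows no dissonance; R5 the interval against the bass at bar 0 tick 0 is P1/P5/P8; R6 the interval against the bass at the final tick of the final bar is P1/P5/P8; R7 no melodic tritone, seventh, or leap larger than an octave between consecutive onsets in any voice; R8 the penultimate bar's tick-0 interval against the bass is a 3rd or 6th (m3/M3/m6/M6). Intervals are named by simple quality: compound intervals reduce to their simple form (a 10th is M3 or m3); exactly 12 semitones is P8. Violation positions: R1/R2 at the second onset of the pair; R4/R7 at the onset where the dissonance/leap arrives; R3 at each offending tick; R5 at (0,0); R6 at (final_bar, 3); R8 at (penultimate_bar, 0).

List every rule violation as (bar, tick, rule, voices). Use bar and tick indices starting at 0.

bar 0: v0=E3 v1=E4 downbeat P8
bar 1: v0=C3 v1=A3 downbeat M6
bar 2: v0=B2 v1=F3 downbeat TT
bar 3: v0=C3 v1=G3 downbeat P5
bar 4: v0=F3 v1=D4 downbeat M6
bar 5: v0=E3 v1=E4 downbeat P8
  -> R4 @ bar 2 tick 0 v(0, 1): B2/F3 TT untreated

(2, 0, R4, (0, 1))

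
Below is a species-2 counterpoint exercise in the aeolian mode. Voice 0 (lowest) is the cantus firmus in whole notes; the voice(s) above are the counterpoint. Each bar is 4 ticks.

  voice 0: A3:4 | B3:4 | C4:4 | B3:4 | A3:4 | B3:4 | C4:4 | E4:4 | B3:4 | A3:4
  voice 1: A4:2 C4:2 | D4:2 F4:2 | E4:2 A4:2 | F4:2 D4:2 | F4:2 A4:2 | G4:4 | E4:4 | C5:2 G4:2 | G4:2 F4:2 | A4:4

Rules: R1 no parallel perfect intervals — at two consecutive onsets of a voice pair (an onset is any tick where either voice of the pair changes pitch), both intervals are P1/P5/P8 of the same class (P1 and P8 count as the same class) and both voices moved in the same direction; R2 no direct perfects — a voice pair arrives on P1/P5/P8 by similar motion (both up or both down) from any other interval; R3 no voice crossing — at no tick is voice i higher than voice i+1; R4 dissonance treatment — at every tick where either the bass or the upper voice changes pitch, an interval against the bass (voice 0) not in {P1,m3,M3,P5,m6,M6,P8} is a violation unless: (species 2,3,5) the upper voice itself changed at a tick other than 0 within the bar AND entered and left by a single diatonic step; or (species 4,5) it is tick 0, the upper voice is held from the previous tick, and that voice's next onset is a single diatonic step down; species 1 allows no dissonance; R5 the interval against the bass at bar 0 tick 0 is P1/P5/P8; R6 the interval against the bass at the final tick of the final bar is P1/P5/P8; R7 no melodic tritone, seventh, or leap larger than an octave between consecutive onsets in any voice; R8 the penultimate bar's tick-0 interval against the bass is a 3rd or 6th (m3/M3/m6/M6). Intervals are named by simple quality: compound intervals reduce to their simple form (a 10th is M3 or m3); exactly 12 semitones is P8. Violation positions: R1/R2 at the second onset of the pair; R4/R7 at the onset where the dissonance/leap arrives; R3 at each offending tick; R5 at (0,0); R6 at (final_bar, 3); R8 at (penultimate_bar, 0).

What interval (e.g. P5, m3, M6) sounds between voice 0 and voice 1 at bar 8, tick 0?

voice 0=B3 voice 1=G4 -> m6

m6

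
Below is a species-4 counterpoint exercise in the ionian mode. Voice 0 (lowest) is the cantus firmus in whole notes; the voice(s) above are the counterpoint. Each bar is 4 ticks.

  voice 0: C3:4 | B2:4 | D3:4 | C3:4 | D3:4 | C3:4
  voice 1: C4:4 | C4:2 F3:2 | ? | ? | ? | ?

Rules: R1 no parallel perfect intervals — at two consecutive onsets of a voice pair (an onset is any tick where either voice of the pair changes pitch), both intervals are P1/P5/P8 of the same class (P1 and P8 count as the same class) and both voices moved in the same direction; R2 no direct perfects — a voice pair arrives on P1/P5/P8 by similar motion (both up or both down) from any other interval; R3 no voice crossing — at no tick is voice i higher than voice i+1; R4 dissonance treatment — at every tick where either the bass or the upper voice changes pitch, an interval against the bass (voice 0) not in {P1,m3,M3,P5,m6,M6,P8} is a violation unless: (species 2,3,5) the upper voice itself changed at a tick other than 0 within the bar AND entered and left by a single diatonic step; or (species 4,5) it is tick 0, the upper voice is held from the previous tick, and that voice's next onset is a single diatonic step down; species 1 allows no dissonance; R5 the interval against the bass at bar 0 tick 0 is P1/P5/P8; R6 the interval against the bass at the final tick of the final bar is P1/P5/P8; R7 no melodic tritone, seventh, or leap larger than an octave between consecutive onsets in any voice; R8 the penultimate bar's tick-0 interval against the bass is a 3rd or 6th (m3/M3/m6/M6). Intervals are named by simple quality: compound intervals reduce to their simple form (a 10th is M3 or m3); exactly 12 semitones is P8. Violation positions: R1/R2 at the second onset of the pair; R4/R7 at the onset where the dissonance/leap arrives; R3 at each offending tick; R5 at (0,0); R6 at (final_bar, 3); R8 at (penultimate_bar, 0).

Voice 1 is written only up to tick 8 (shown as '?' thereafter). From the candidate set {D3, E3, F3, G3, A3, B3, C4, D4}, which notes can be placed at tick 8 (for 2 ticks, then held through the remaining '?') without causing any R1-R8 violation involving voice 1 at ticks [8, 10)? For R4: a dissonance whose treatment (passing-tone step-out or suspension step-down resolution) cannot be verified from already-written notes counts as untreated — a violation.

{D3, F3}

D3: legal
E3: violates R4
F3: legal
G3: violates R4
A3: violates R2
B3: violates R7
C4: violates R4
D4: violates R2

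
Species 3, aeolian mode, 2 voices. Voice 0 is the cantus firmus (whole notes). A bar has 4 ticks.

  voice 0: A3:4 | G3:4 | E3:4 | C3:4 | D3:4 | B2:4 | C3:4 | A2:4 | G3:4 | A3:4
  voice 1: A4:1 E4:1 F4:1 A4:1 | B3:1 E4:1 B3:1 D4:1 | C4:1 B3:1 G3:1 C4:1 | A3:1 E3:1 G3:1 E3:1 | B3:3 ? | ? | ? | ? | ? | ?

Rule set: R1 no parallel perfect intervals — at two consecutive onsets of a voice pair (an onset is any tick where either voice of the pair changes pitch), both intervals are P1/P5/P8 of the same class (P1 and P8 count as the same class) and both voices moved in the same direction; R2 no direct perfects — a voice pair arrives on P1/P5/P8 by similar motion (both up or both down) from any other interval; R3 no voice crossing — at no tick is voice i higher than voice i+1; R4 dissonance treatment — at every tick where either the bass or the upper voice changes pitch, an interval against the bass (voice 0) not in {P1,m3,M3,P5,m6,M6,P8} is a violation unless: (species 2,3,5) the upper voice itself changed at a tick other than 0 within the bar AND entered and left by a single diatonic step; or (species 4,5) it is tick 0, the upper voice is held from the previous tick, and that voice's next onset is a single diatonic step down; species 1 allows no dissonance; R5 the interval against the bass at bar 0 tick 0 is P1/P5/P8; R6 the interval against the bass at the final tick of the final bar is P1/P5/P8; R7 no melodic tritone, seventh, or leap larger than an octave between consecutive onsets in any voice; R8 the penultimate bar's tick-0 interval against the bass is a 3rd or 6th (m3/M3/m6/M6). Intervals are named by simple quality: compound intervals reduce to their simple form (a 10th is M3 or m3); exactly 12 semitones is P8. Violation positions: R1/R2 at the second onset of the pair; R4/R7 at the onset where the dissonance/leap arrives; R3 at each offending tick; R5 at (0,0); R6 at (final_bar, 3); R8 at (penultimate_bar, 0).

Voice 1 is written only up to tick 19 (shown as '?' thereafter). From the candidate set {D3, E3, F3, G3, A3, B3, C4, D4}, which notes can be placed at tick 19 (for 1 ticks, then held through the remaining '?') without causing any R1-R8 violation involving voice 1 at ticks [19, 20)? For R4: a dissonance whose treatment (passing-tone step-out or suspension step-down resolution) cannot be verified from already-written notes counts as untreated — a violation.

{A3, B3, D3, D4}

D3: legal
E3: violates R4
F3: violates R7
G3: violates R4
A3: legal
B3: legal
C4: violates R4
D4: legal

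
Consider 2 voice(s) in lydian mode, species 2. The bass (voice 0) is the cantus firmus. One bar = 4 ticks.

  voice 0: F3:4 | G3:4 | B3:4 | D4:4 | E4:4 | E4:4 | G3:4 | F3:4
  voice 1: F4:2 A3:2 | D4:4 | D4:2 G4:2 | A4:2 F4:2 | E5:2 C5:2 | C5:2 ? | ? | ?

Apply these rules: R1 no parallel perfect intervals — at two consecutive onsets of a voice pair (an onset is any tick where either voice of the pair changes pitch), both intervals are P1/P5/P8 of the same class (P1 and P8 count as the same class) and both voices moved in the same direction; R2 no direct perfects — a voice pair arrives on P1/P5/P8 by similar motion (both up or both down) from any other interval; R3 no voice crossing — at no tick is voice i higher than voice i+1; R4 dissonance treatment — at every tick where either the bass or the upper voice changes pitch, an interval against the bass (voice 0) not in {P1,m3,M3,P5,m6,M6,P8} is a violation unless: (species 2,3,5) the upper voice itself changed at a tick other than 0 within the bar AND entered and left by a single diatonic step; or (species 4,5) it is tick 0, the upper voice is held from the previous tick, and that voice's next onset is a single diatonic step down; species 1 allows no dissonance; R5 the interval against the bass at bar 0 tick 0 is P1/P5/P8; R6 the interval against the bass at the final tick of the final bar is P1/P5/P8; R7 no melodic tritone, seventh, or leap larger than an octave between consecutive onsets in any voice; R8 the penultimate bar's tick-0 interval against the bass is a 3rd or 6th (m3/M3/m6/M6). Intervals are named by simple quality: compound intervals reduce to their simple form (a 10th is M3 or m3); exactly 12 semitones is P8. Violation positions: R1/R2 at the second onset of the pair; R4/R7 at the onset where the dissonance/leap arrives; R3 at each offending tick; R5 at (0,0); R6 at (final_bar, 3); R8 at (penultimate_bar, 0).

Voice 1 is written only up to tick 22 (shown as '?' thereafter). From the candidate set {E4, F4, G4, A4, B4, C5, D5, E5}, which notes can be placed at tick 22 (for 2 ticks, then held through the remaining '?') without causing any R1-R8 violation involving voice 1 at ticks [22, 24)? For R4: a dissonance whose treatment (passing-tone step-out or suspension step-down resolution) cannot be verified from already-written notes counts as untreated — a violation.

{B4, C5, E4, E5, G4}

E4: legal
F4: violates R4
G4: legal
A4: violates R4
B4: legal
C5: legal
D5: violates R4
E5: legal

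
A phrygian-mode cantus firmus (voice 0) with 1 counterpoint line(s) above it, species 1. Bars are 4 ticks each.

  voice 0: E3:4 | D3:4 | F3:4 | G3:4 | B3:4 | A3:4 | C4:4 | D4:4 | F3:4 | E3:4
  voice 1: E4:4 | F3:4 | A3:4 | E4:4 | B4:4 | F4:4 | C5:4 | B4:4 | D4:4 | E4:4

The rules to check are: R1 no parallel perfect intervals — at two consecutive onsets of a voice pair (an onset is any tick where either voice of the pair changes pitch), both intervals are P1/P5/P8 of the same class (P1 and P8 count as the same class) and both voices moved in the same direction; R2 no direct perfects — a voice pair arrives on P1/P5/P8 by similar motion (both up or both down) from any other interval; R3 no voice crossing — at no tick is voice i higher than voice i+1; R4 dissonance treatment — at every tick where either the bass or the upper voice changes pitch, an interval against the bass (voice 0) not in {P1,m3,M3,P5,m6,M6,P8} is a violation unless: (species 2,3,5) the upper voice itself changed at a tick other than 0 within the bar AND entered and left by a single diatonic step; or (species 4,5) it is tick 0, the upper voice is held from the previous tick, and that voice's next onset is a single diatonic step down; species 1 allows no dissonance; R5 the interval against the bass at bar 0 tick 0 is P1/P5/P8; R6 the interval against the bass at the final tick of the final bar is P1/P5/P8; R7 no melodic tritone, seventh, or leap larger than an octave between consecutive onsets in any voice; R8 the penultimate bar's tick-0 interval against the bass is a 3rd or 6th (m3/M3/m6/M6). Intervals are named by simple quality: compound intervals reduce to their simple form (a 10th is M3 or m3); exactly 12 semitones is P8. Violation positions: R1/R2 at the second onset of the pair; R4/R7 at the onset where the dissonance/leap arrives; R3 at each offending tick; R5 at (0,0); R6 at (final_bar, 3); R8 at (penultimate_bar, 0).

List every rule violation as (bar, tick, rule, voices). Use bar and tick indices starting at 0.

(1, 0, R7, (1,))
(4, 0, R2, (0, 1))
(5, 0, R7, (1,))
(6, 0, R2, (0, 1))

bar 0: v0=E3 v1=E4 downbeat P8
bar 1: v0=D3 v1=F3 downbeat m3
bar 2: v0=F3 v1=A3 downbeat M3
bar 3: v0=G3 v1=E4 downbeat M6
bar 4: v0=B3 v1=B4 downbeat P8
bar 5: v0=A3 v1=F4 downbeat m6
bar 6: v0=C4 v1=C5 downbeat P8
bar 7: v0=D4 v1=B4 downbeat M6
bar 8: v0=F3 v1=D4 downbeat M6
bar 9: v0=E3 v1=E4 downbeat P8
  -> R7 @ bar 1 tick 0 v(1,): E4->F3 leap 11st
  -> R2 @ bar 4 tick 0 v(0, 1): G3/E4 M6 -> B3/B4 P8 similar
  -> R7 @ bar 5 tick 0 v(1,): B4->F4 leap 6st
  -> R2 @ bar 6 tick 0 v(0, 1): A3/F4 m6 -> C4/C5 P8 similar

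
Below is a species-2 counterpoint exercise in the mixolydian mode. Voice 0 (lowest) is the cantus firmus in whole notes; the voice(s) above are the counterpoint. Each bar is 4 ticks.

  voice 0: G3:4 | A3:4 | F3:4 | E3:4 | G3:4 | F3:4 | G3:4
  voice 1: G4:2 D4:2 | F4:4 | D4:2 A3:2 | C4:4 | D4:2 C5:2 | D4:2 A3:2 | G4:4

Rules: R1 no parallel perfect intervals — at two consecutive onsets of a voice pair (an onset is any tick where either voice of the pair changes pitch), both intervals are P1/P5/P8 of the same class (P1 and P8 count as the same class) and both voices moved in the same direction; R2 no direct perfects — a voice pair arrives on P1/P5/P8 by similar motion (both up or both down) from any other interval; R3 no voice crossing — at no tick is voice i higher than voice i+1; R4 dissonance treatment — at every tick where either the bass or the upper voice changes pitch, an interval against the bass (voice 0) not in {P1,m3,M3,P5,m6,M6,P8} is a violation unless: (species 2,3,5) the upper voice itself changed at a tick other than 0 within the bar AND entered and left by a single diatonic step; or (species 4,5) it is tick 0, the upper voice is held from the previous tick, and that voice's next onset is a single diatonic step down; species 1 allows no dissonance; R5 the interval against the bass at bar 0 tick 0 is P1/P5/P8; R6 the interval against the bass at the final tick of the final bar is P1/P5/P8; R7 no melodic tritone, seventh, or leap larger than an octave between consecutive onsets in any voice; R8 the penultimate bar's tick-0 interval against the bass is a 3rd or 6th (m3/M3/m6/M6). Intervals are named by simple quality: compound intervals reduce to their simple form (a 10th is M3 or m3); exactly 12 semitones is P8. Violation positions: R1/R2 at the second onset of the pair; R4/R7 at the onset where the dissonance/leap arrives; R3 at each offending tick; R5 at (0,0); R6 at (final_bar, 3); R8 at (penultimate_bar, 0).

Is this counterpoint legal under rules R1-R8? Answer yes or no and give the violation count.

No (6 violations)

bar 0: v0=G3 v1=G4 (P8)
bar 1: v0=A3 v1=F4 (m6)
bar 2: v0=F3 v1=D4 (M6)
bar 3: v0=E3 v1=C4 (m6)
bar 4: v0=G3 v1=D4 (P5)
bar 5: v0=F3 v1=D4 (M6)
bar 6: v0=G3 v1=G4 (P8)
  R2 @ bar4.0: E3/C4 m6 -> G3/D4 P5 similar
  R4 @ bar4.2: G3/C5 P4 untreated
  R7 @ bar4.2: D4->C5 leap 10st
  R7 @ bar5.0: C5->D4 leap 10st
  R2 @ bar6.0: F3/A3 M3 -> G3/G4 P8 similar
  R7 @ bar6.0: A3->G4 leap 10st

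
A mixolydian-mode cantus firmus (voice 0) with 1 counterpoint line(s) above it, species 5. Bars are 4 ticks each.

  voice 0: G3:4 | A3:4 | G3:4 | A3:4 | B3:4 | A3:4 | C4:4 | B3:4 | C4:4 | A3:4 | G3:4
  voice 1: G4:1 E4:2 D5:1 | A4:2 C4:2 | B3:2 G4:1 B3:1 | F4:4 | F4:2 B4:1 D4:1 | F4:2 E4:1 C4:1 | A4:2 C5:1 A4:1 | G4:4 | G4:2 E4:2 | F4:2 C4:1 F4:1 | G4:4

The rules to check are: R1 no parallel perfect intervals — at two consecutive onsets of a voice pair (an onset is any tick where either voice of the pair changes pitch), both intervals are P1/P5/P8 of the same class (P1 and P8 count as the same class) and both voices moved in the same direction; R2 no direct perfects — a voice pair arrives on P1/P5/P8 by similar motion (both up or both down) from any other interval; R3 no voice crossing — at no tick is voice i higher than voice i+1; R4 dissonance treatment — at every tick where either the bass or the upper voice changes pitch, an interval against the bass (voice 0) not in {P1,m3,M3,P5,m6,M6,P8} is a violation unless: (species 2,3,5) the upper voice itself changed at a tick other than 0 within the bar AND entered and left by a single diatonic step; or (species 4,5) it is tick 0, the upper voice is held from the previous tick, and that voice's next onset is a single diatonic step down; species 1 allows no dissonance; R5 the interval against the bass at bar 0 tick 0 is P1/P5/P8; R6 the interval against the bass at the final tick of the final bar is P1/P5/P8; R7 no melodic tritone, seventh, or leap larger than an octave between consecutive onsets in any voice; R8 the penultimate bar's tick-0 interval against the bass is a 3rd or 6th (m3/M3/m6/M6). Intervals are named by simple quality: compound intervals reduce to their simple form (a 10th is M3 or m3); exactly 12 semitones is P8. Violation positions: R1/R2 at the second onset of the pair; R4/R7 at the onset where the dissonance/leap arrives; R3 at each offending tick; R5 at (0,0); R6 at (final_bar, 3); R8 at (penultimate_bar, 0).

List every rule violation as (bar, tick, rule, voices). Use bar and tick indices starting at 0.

bar 0: v0=G3 v1=G4 downbeat P8
bar 1: v0=A3 v1=A4 downbeat P8
bar 2: v0=G3 v1=B3 downbeat M3
bar 3: v0=A3 v1=F4 downbeat m6
bar 4: v0=B3 v1=F4 downbeat TT
bar 5: v0=A3 v1=F4 downbeat m6
bar 6: v0=C4 v1=A4 downbeat M6
bar 7: v0=B3 v1=G4 downbeat m6
bar 8: v0=C4 v1=G4 downbeat P5
bar 9: v0=A3 v1=F4 downbeat m6
bar 10: v0=G3 v1=G4 downbeat P8
  -> R7 @ bar 0 tick 3 v(1,): E4->D5 leap 10st
  -> R7 @ bar 3 tick 0 v(1,): B3->F4 leap 6st
  -> R4 @ bar 4 tick 0 v(0, 1): B3/F4 TT untreated
  -> R7 @ bar 4 tick 2 v(1,): F4->B4 leap 6st

(0, 3, R7, (1,))
(3, 0, R7, (1,))
(4, 0, R4, (0, 1))
(4, 2, R7, (1,))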